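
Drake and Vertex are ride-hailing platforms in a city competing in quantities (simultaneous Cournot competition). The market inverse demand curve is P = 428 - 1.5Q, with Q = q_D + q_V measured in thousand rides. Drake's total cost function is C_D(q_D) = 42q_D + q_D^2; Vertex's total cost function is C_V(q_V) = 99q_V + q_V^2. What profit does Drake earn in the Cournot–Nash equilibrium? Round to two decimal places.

Drake's profit: π_D = (428 - 1.5Q)q_D - (42q_D + q_D²). Setting ∂π_D/∂q_D = 0: 386 - 5q_D - (3/2)(q_V) = 0.
Vertex's first-order condition: 329 - 5q_V - (3/2)(q_D) = 0.
Rearranging gives the reaction functions q_D = (386 - (3/2)q_V)/5 and q_V = (329 - (3/2)q_D)/5.
Substituting one into the other gives q_D = 442/7 and q_V = 328/7.
Price P = 428 - (3/2)·110 = 263.
Drake's profit: 263·(442/7) - 42·(442/7) - (442/7)² = 9967.5510.

9967.55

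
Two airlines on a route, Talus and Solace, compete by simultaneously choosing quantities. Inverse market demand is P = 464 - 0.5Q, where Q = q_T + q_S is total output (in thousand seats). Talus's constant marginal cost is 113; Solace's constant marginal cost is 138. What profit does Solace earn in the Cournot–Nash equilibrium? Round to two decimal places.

Talus's profit: π_T = (464 - 0.5Q)q_T - (113q_T). Setting ∂π_T/∂q_T = 0: 351 - q_T - (1/2)(q_S) = 0.
Solace's first-order condition: 326 - q_S - (1/2)(q_T) = 0.
Best responses: q_T = (351 - (1/2)q_S), q_S = (326 - (1/2)q_T).
Substituting one into the other gives q_T = 752/3 and q_S = 602/3.
Price P = 464 - (1/2)·(1354/3) = 715/3.
Solace's profit: (715/3 - 138)·(602/3) = 20133.5556.

20133.56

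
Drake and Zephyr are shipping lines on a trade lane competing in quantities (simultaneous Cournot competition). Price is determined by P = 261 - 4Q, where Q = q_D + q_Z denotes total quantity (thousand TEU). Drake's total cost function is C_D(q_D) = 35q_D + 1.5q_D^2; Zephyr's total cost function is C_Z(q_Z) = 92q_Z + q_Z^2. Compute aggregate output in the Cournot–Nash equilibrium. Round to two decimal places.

Drake's profit: π_D = (261 - 4Q)q_D - (35q_D + (3/2)q_D²). Setting ∂π_D/∂q_D = 0: 226 - 11q_D - 4(q_Z) = 0.
Zephyr's profit: π_Z = (261 - 4Q)q_Z - (92q_Z + q_Z²). Setting ∂π_Z/∂q_Z = 0: 169 - 10q_Z - 4(q_D) = 0.
So q_D = (226 - 4q_Z)/11 and q_Z = (169 - 4q_D)/10.
Substituting one into the other gives q_D = 792/47 and q_Z = 955/94.
Total output Q = 792/47 + 955/94 = 27.0106.

27.01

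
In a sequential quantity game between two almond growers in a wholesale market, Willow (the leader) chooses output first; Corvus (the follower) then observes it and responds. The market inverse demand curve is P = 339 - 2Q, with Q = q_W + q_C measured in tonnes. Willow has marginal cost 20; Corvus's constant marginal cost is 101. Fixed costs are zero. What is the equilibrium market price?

120

The follower Corvus best-responds to any q_W: π_C = (339 - 2Q)q_C - 101q_C.
∂π_C/∂q_C = 238 - 2q_W - 4q_C = 0 gives the reaction function q_C = (238 - 2q_W)/4.
The leader anticipates this reaction. Substituting into P = 339 - 2Q gives P = 220 - q_W, so π_W = (220 - q_W)q_W - 20q_W.
Leader FOC: 200 - 2q_W = 0, so q_W = 100.
Then q_C = (238 - 2·100)/4 = 19/2.
Total output Q = 219/2, so price P = 339 - 2·(219/2) = 120.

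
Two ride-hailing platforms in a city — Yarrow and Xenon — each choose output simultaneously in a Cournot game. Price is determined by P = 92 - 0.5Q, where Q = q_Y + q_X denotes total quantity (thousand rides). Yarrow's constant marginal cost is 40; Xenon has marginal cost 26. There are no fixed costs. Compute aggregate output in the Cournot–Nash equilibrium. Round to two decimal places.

Yarrow's profit: π_Y = (92 - 0.5Q)q_Y - (40q_Y). Setting ∂π_Y/∂q_Y = 0: 52 - q_Y - (1/2)(q_X) = 0.
Xenon's first-order condition: 66 - q_X - (1/2)(q_Y) = 0.
Rearranging gives the reaction functions q_Y = (52 - (1/2)q_X) and q_X = (66 - (1/2)q_Y).
Substituting one into the other gives q_Y = 76/3 and q_X = 160/3.
Total output Q = 76/3 + 160/3 = 236/3.

78.67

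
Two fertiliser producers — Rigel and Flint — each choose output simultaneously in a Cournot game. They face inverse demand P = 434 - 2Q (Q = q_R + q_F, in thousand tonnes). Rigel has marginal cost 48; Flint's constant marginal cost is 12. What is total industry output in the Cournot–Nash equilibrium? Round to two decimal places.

134.67

Rigel's profit: π_R = (434 - 2Q)q_R - (48q_R). Setting ∂π_R/∂q_R = 0: 386 - 4q_R - 2(q_F) = 0.
Flint's first-order condition: 422 - 4q_F - 2(q_R) = 0.
Rearranging gives the reaction functions q_R = (386 - 2q_F)/4 and q_F = (422 - 2q_R)/4.
Substituting one into the other gives q_R = 175/3 and q_F = 229/3.
Total output Q = 175/3 + 229/3 = 404/3.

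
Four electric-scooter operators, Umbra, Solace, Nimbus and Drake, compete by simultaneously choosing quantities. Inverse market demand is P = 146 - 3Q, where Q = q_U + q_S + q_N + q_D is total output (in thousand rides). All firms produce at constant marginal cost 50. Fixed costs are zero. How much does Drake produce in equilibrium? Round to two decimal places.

6.40

A representative firm's profit is π_i = q_i(146 - 3Q) - 50q_i.
First-order condition (treating rivals' output as given): 96 - 6q_i - 3·Σ_{j≠i} q_j = 0.
By symmetry each firm produces the same amount; substituting Σ_{j≠i} q_j = 3q_i yields q_i = 96/15 = 32/5.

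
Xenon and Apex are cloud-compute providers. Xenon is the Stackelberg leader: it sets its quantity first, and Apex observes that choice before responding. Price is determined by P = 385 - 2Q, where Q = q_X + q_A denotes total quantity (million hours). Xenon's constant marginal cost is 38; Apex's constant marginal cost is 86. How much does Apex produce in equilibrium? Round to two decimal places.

25.38

Solve by backward induction. Given q_X, the follower Apex maximises π_A = (385 - 2q_X - 2q_A)q_A - 86q_A.
∂π_A/∂q_A = 299 - 2q_X - 4q_A = 0 gives the reaction function q_A = (299 - 2q_X)/4.
The leader anticipates this reaction. Substituting into P = 385 - 2Q gives P = 471/2 - q_X, so π_X = (471/2 - q_X)q_X - 38q_X.
Leader FOC: 395/2 - 2q_X = 0, so q_X = 395/4.
Then q_A = (299 - 2·(395/4))/4 = 203/8.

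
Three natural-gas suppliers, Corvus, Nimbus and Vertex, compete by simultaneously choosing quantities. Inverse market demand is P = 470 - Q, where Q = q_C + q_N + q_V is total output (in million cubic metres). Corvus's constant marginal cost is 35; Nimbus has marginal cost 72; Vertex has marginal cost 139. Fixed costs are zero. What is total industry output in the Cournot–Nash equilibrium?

291

Corvus's profit: π_C = (470 - Q)q_C - (35q_C). Setting ∂π_C/∂q_C = 0: 435 - 2q_C - (q_N + q_V) = 0.
Nimbus's first-order condition: 398 - 2q_N - (q_C + q_V) = 0.
Vertex's profit: π_V = (470 - Q)q_V - (139q_V). Setting ∂π_V/∂q_V = 0: 331 - 2q_V - (q_C + q_N) = 0.
Adding the 3 first-order conditions: 1164 − 4Q = 0, so Q = 291.
Back-substituting: q_C = (435 − 291) = 144, q_N = (398 − 291) = 107, q_V = (331 − 291) = 40.
Total output Q = 144 + 107 + 40 = 291.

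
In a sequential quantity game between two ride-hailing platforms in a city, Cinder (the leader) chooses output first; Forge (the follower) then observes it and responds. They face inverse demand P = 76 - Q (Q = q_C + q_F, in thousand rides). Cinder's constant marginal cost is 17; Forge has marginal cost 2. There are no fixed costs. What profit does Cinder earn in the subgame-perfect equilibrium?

The follower Forge best-responds to any q_C: π_F = (76 - Q)q_F - 2q_F.
Follower FOC: 74 - q_C - 2q_F = 0, so q_F(q_C) = (74 - q_C)/2.
The leader anticipates this reaction. Substituting into P = 76 - Q gives P = 39 - (1/2)q_C, so π_C = (39 - (1/2)q_C)q_C - 17q_C.
Leader FOC: 22 - q_C = 0, so q_C = 22.
Then q_F = (74 - 22)/2 = 26.
Price P = 76 - 48 = 28.
Cinder's profit: (28 - 17)·22 = 242.

242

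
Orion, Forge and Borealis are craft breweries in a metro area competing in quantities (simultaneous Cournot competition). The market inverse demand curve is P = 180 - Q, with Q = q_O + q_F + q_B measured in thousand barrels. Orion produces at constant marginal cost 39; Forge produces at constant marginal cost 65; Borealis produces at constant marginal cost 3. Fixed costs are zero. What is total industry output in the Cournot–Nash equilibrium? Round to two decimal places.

Orion's profit: π_O = (180 - Q)q_O - (39q_O). Setting ∂π_O/∂q_O = 0: 141 - 2q_O - (q_F + q_B) = 0.
Forge's profit: π_F = (180 - Q)q_F - (65q_F). Setting ∂π_F/∂q_F = 0: 115 - 2q_F - (q_O + q_B) = 0.
Borealis's first-order condition: 177 - 2q_B - (q_O + q_F) = 0.
Adding the 3 first-order conditions: 433 − 4Q = 0, so Q = 433/4.
Back-substituting: q_O = (141 − 433/4) = 131/4, q_F = (115 − 433/4) = 27/4, q_B = (177 − 433/4) = 275/4.
Total output Q = 131/4 + 27/4 + 275/4 = 433/4.

108.25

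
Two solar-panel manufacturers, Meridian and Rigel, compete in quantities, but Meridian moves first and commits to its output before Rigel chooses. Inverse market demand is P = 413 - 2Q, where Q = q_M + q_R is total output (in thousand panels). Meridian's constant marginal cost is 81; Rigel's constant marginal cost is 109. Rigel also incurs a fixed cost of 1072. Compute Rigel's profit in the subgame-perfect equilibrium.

The follower Rigel best-responds to any q_M: π_R = (413 - 2Q)q_R - 109q_R.
∂π_R/∂q_R = 304 - 2q_M - 4q_R = 0 gives the reaction function q_R = (304 - 2q_M)/4.
Meridian substitutes q_R(q_M) into its own profit: π_M = q_M(413 - 2q_M - (304 - 2q_M)/2) - 81q_M = (261 - q_M)q_M - 81q_M.
Maximising: ∂π_M/∂q_M = 180 - 2q_M = 0, giving q_M = 90.
Then q_R = (304 - 2·90)/4 = 31.
Price P = 413 - 2·121 = 171.
Rigel's profit: (171 - 109)·31 - 1072 = 850.

850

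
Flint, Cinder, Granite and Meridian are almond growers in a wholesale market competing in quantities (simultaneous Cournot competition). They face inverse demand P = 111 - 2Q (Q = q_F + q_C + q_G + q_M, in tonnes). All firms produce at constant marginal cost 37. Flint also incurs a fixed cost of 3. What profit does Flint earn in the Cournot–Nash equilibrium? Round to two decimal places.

106.52

A representative firm's profit is π_i = q_i(111 - 2Q) - 37q_i.
Setting ∂π_i/∂q_i = 0 with rivals' quantities fixed: 74 - 4q_i - 2·Σ_{j≠i} q_j = 0.
With identical firms every q_j equals q_i, so Σ_{j≠i} q_j = 3q_i and 74 = 10q_i, giving q_i = 37/5.
Price P = 111 - 2·(148/5) = 259/5.
Flint's profit: (259/5 - 37)·(37/5) - 3 = 106.5200.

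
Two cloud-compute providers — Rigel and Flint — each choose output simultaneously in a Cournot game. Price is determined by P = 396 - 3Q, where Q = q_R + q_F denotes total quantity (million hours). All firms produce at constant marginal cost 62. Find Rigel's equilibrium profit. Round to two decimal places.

4131.70

Each firm earns π_i = (396 - 3Q)q_i - 62q_i.
Setting ∂π_i/∂q_i = 0 with rivals' quantities fixed: 334 - 6q_i - 3q_j = 0.
With identical firms every q_j equals q_i, so q_j = q_i and 334 = 9q_i, giving q_i = 334/9.
Price P = 396 - 3·(668/9) = 520/3.
Rigel's profit: (520/3 - 62)·(334/9) = 4131.7037.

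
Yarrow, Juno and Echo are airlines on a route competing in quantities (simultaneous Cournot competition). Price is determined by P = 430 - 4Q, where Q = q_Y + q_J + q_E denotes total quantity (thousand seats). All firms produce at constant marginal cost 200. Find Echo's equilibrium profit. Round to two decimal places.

Each firm earns π_i = (430 - 4Q)q_i - 200q_i.
Setting ∂π_i/∂q_i = 0 with rivals' quantities fixed: 230 - 8q_i - 4·Σ_{j≠i} q_j = 0.
With identical firms every q_j equals q_i, so Σ_{j≠i} q_j = 2q_i and 230 = 16q_i, giving q_i = 115/8.
Price P = 430 - 4·(345/8) = 515/2.
Echo's profit: (515/2 - 200)·(115/8) = 826.5625.

826.56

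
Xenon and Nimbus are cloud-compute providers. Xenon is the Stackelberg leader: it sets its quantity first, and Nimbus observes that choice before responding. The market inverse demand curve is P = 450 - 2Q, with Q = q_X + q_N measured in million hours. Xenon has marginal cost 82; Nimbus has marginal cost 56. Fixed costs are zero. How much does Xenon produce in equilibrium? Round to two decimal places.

85.50

The follower Nimbus best-responds to any q_X: π_N = (450 - 2Q)q_N - 56q_N.
Setting the follower's marginal profit to zero, 394 - 2q_X - 4q_N = 0, i.e. q_N = (394 - 2q_X)/4.
Xenon substitutes q_N(q_X) into its own profit: π_X = q_X(450 - 2q_X - (394 - 2q_X)/2) - 82q_X = (253 - q_X)q_X - 82q_X.
Maximising: ∂π_X/∂q_X = 171 - 2q_X = 0, giving q_X = 171/2.
Then q_N = (394 - 2·(171/2))/4 = 223/4.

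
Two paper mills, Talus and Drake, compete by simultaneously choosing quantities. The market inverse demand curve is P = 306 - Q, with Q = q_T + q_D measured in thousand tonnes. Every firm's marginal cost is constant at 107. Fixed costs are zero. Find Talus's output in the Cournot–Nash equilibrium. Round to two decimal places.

A representative firm's profit is π_i = q_i(306 - Q) - 107q_i.
Setting ∂π_i/∂q_i = 0 with rivals' quantities fixed: 199 - 2q_i - q_j = 0.
By symmetry each firm produces the same amount; substituting q_j = q_i yields q_i = 199/3.

66.33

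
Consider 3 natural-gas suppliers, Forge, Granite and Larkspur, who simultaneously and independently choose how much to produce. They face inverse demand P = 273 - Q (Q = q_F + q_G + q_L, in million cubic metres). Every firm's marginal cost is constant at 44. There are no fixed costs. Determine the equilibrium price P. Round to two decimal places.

A representative firm's profit is π_i = q_i(273 - Q) - 44q_i.
Setting ∂π_i/∂q_i = 0 with rivals' quantities fixed: 229 - 2q_i - Σ_{j≠i} q_j = 0.
With identical firms every q_j equals q_i, so Σ_{j≠i} q_j = 2q_i and 229 = 4q_i, giving q_i = 229/4.
Total output Q = 687/4, so price P = 273 - 687/4 = 405/4.

101.25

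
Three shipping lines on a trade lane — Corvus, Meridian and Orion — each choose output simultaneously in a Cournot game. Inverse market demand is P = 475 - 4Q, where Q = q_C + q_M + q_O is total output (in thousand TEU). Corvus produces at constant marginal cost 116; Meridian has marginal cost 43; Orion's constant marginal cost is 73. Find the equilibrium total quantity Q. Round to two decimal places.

74.56

Corvus's profit: π_C = (475 - 4Q)q_C - (116q_C). Setting ∂π_C/∂q_C = 0: 359 - 8q_C - 4(q_M + q_O) = 0.
Meridian's profit: π_M = (475 - 4Q)q_M - (43q_M). Setting ∂π_M/∂q_M = 0: 432 - 8q_M - 4(q_C + q_O) = 0.
Orion's first-order condition: 402 - 8q_O - 4(q_C + q_M) = 0.
Adding the 3 conditions: 1193 − 8Q − 8Q = 0, i.e. Q = 1193/16.
Back-substituting: q_C = (359 − 1193/4)/4 = 243/16, q_M = (432 − 1193/4)/4 = 535/16, q_O = (402 − 1193/4)/4 = 415/16.
Total output Q = 243/16 + 535/16 + 415/16 = 1193/16.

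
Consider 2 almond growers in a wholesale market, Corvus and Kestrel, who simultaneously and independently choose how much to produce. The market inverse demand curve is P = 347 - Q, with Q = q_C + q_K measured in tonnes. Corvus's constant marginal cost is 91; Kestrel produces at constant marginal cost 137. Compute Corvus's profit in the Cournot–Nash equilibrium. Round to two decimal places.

Corvus's profit: π_C = (347 - Q)q_C - (91q_C). Setting ∂π_C/∂q_C = 0: 256 - 2q_C - (q_K) = 0.
Kestrel's profit: π_K = (347 - Q)q_K - (137q_K). Setting ∂π_K/∂q_K = 0: 210 - 2q_K - (q_C) = 0.
Best responses: q_C = (256 - q_K)/2, q_K = (210 - q_C)/2.
Solving the pair: q_C = 302/3, q_K = 164/3.
Price P = 347 - 466/3 = 575/3.
Corvus's profit: (575/3 - 91)·(302/3) = 10133.7778.

10133.78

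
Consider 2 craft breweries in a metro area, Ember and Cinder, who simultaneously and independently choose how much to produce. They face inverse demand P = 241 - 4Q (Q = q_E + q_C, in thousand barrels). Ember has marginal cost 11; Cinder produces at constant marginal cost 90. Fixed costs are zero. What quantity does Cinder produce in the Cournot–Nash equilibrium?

6

Ember's profit: π_E = (241 - 4Q)q_E - (11q_E). Setting ∂π_E/∂q_E = 0: 230 - 8q_E - 4(q_C) = 0.
Cinder's first-order condition: 151 - 8q_C - 4(q_E) = 0.
Rearranging gives the reaction functions q_E = (230 - 4q_C)/8 and q_C = (151 - 4q_E)/8.
Substituting one into the other gives q_E = 103/4 and q_C = 6.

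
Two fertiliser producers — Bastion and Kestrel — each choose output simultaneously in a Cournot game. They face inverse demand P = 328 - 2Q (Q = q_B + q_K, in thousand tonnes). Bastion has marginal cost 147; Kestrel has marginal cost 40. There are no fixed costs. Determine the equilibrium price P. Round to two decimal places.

171.67

Bastion's profit: π_B = (328 - 2Q)q_B - (147q_B). Setting ∂π_B/∂q_B = 0: 181 - 4q_B - 2(q_K) = 0.
Kestrel's profit: π_K = (328 - 2Q)q_K - (40q_K). Setting ∂π_K/∂q_K = 0: 288 - 4q_K - 2(q_B) = 0.
So q_B = (181 - 2q_K)/4 and q_K = (288 - 2q_B)/4.
Substituting one into the other gives q_B = 37/3 and q_K = 395/6.
Total output Q = 469/6, so price P = 328 - 2·(469/6) = 515/3.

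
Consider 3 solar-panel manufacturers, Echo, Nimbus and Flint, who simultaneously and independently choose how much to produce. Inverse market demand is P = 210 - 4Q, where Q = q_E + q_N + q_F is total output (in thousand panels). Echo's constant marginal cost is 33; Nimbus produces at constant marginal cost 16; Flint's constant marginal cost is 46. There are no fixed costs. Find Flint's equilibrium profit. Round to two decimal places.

228.77

Echo's profit: π_E = (210 - 4Q)q_E - (33q_E). Setting ∂π_E/∂q_E = 0: 177 - 8q_E - 4(q_N + q_F) = 0.
Nimbus's first-order condition: 194 - 8q_N - 4(q_E + q_F) = 0.
Flint's profit: π_F = (210 - 4Q)q_F - (46q_F). Setting ∂π_F/∂q_F = 0: 164 - 8q_F - 4(q_E + q_N) = 0.
Summing all 3 equations gives 535 − 16Q = 0, hence Q = 535/16.
Back-substituting: q_E = (177 − 535/4)/4 = 173/16, q_N = (194 − 535/4)/4 = 241/16, q_F = (164 − 535/4)/4 = 121/16.
Price P = 210 - 4·(535/16) = 305/4.
Flint's profit: (305/4 - 46)·(121/16) = 228.7656.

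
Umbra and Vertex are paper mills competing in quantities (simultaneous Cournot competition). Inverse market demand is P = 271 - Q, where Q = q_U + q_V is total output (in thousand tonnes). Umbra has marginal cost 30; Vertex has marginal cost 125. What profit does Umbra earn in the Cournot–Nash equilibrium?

12544

Umbra's profit: π_U = (271 - Q)q_U - (30q_U). Setting ∂π_U/∂q_U = 0: 241 - 2q_U - (q_V) = 0.
Vertex's profit: π_V = (271 - Q)q_V - (125q_V). Setting ∂π_V/∂q_V = 0: 146 - 2q_V - (q_U) = 0.
Best responses: q_U = (241 - q_V)/2, q_V = (146 - q_U)/2.
Substituting one into the other gives q_U = 112 and q_V = 17.
Price P = 271 - 129 = 142.
Umbra's profit: (142 - 30)·112 = 12544.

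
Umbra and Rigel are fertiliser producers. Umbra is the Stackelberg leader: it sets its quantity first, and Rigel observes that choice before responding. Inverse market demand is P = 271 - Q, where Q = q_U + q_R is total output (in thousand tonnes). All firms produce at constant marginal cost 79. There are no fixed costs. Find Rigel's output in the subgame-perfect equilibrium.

48

The follower Rigel best-responds to any q_U: π_R = (271 - Q)q_R - 79q_R.
∂π_R/∂q_R = 192 - q_U - 2q_R = 0 gives the reaction function q_R = (192 - q_U)/2.
The leader anticipates this reaction. Substituting into P = 271 - Q gives P = 175 - (1/2)q_U, so π_U = (175 - (1/2)q_U)q_U - 79q_U.
Leader FOC: 96 - q_U = 0, so q_U = 96.
Then q_R = (192 - 96)/2 = 48.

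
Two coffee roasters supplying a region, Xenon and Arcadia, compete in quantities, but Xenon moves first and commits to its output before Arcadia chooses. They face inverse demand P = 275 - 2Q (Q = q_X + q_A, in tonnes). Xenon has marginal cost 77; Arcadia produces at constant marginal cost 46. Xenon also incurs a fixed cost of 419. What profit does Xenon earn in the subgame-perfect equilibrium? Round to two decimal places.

1324.06

Solve by backward induction. Given q_X, the follower Arcadia maximises π_A = (275 - 2q_X - 2q_A)q_A - 46q_A.
∂π_A/∂q_A = 229 - 2q_X - 4q_A = 0 gives the reaction function q_A = (229 - 2q_X)/4.
The leader anticipates this reaction. Substituting into P = 275 - 2Q gives P = 321/2 - q_X, so π_X = (321/2 - q_X)q_X - 77q_X.
Maximising: ∂π_X/∂q_X = 167/2 - 2q_X = 0, giving q_X = 167/4.
Then q_A = (229 - 2·(167/4))/4 = 291/8.
Price P = 275 - 2·(625/8) = 475/4.
Xenon's profit: (475/4 - 77)·(167/4) - 419 = 1324.0625.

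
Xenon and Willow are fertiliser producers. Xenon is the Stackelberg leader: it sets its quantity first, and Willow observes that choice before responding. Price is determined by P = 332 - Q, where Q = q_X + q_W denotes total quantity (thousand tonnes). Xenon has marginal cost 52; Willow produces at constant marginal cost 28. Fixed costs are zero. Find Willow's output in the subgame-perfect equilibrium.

The follower Willow best-responds to any q_X: π_W = (332 - Q)q_W - 28q_W.
∂π_W/∂q_W = 304 - q_X - 2q_W = 0 gives the reaction function q_W = (304 - q_X)/2.
The leader anticipates this reaction. Substituting into P = 332 - Q gives P = 180 - (1/2)q_X, so π_X = (180 - (1/2)q_X)q_X - 52q_X.
The leader's first-order condition 128 - q_X = 0 yields q_X = 128.
Then q_W = (304 - 128)/2 = 88.

88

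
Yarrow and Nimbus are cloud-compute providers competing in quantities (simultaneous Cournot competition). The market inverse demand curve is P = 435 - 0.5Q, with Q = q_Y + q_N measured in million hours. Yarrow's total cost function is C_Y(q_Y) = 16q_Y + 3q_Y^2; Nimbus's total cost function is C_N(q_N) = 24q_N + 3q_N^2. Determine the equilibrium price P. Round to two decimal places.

379.67

Yarrow's profit: π_Y = (435 - 0.5Q)q_Y - (16q_Y + 3q_Y²). Setting ∂π_Y/∂q_Y = 0: 419 - 7q_Y - (1/2)(q_N) = 0.
Nimbus's first-order condition: 411 - 7q_N - (1/2)(q_Y) = 0.
So q_Y = (419 - (1/2)q_N)/7 and q_N = (411 - (1/2)q_Y)/7.
Solving the pair: q_Y = 55.9487, q_N = 54.7179.
Total output Q = 332/3, so price P = 435 - (1/2)·(332/3) = 1139/3.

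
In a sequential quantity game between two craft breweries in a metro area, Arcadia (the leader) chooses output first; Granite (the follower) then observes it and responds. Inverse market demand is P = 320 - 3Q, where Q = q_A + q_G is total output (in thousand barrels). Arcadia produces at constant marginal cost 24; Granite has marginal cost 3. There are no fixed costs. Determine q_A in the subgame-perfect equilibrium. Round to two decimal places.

45.83

Solve by backward induction. Given q_A, the follower Granite maximises π_G = (320 - 3q_A - 3q_G)q_G - 3q_G.
∂π_G/∂q_G = 317 - 3q_A - 6q_G = 0 gives the reaction function q_G = (317 - 3q_A)/6.
The leader anticipates this reaction. Substituting into P = 320 - 3Q gives P = 323/2 - (3/2)q_A, so π_A = (323/2 - (3/2)q_A)q_A - 24q_A.
Leader FOC: 275/2 - 3q_A = 0, so q_A = 275/6.
Then q_G = (317 - 3·(275/6))/6 = 359/12.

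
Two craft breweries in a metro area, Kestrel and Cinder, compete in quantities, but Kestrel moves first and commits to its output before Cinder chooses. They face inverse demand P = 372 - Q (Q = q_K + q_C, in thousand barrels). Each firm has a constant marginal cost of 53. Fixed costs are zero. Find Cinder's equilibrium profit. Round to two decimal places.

The follower Cinder best-responds to any q_K: π_C = (372 - Q)q_C - 53q_C.
Follower FOC: 319 - q_K - 2q_C = 0, so q_C(q_K) = (319 - q_K)/2.
Kestrel substitutes q_C(q_K) into its own profit: π_K = q_K(372 - q_K - (319 - q_K)/2) - 53q_K = (425/2 - (1/2)q_K)q_K - 53q_K.
Leader FOC: 319/2 - q_K = 0, so q_K = 319/2.
Then q_C = (319 - 319/2)/2 = 319/4.
Price P = 372 - 957/4 = 531/4.
Cinder's profit: (531/4 - 53)·(319/4) = 6360.0625.

6360.06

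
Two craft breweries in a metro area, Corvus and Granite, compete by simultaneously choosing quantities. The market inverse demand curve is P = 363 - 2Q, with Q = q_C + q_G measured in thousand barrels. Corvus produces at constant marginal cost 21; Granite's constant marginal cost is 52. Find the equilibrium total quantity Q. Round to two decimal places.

108.83

Corvus's profit: π_C = (363 - 2Q)q_C - (21q_C). Setting ∂π_C/∂q_C = 0: 342 - 4q_C - 2(q_G) = 0.
Granite's first-order condition: 311 - 4q_G - 2(q_C) = 0.
Best responses: q_C = (342 - 2q_G)/4, q_G = (311 - 2q_C)/4.
Substituting one into the other gives q_C = 373/6 and q_G = 140/3.
Total output Q = 373/6 + 140/3 = 653/6.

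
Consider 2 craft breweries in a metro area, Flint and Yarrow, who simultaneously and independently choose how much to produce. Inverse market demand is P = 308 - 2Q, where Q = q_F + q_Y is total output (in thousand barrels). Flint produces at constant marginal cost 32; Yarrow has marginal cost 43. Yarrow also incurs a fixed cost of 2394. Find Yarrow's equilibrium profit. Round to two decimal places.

1190.22

Flint's profit: π_F = (308 - 2Q)q_F - (32q_F). Setting ∂π_F/∂q_F = 0: 276 - 4q_F - 2(q_Y) = 0.
Yarrow's first-order condition: 265 - 4q_Y - 2(q_F) = 0.
Rearranging gives the reaction functions q_F = (276 - 2q_Y)/4 and q_Y = (265 - 2q_F)/4.
Substituting one into the other gives q_F = 287/6 and q_Y = 127/3.
Price P = 308 - 2·(541/6) = 383/3.
Yarrow's profit: (383/3 - 43)·(127/3) - 2394 = 1190.2222.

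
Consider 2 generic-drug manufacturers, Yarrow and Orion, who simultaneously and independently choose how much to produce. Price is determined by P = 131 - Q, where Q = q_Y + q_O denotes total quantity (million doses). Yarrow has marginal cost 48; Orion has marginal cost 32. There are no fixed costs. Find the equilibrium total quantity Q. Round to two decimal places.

Yarrow's profit: π_Y = (131 - Q)q_Y - (48q_Y). Setting ∂π_Y/∂q_Y = 0: 83 - 2q_Y - (q_O) = 0.
Orion's profit: π_O = (131 - Q)q_O - (32q_O). Setting ∂π_O/∂q_O = 0: 99 - 2q_O - (q_Y) = 0.
Best responses: q_Y = (83 - q_O)/2, q_O = (99 - q_Y)/2.
Substituting one into the other gives q_Y = 67/3 and q_O = 115/3.
Total output Q = 67/3 + 115/3 = 182/3.

60.67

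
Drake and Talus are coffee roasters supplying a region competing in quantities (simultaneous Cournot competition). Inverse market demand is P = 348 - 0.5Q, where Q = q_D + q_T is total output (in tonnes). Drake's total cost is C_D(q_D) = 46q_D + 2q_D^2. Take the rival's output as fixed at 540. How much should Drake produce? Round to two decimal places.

6.40

With the rival's output fixed at 540, Drake's profit is π_D = (348 - (1/2)·540 - (1/2)q_D)q_D - (46q_D + 2q_D²) = (78 - (1/2)q_D)q_D - (46q_D + 2q_D²).
∂π_D/∂q_D = 32 - 5q_D = 0, so q_D = 32/5.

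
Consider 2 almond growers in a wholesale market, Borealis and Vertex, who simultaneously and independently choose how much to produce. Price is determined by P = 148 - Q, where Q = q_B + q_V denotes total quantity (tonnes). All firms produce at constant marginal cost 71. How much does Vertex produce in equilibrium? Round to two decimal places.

25.67

Each firm earns π_i = (148 - Q)q_i - 71q_i.
Setting ∂π_i/∂q_i = 0 with rivals' quantities fixed: 77 - 2q_i - q_j = 0.
With identical firms every q_j equals q_i, so q_j = q_i and 77 = 3q_i, giving q_i = 77/3.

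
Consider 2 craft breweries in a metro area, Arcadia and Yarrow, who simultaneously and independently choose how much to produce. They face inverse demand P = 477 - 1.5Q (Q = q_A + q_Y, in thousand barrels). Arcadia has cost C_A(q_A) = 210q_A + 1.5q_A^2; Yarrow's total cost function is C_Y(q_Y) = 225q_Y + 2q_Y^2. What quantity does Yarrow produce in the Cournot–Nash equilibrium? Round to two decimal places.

27.96

Arcadia's profit: π_A = (477 - 1.5Q)q_A - (210q_A + (3/2)q_A²). Setting ∂π_A/∂q_A = 0: 267 - 6q_A - (3/2)(q_Y) = 0.
Yarrow's first-order condition: 252 - 7q_Y - (3/2)(q_A) = 0.
So q_A = (267 - (3/2)q_Y)/6 and q_Y = (252 - (3/2)q_A)/7.
Substituting one into the other gives q_A = 1988/53 and q_Y = 1482/53.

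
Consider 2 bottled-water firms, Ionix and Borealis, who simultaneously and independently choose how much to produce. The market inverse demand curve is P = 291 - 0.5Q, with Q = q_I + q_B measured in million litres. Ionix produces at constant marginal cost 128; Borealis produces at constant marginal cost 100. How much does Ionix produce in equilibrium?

90

Ionix's profit: π_I = (291 - 0.5Q)q_I - (128q_I). Setting ∂π_I/∂q_I = 0: 163 - q_I - (1/2)(q_B) = 0.
Borealis's profit: π_B = (291 - 0.5Q)q_B - (100q_B). Setting ∂π_B/∂q_B = 0: 191 - q_B - (1/2)(q_I) = 0.
Rearranging gives the reaction functions q_I = (163 - (1/2)q_B) and q_B = (191 - (1/2)q_I).
Solving the pair: q_I = 90, q_B = 146.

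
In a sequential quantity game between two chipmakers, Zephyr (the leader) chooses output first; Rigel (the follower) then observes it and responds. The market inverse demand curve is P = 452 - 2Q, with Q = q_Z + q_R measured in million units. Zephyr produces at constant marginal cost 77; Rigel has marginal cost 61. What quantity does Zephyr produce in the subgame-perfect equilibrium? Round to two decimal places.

Solve by backward induction. Given q_Z, the follower Rigel maximises π_R = (452 - 2q_Z - 2q_R)q_R - 61q_R.
Setting the follower's marginal profit to zero, 391 - 2q_Z - 4q_R = 0, i.e. q_R = (391 - 2q_Z)/4.
Zephyr substitutes q_R(q_Z) into its own profit: π_Z = q_Z(452 - 2q_Z - (391 - 2q_Z)/2) - 77q_Z = (513/2 - q_Z)q_Z - 77q_Z.
The leader's first-order condition 359/2 - 2q_Z = 0 yields q_Z = 359/4.
Then q_R = (391 - 2·(359/4))/4 = 423/8.

89.75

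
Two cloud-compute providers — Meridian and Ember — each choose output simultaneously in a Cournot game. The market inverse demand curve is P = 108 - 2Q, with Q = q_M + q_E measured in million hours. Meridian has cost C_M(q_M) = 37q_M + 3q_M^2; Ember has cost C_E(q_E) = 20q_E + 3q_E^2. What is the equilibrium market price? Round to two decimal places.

81.50

Meridian's profit: π_M = (108 - 2Q)q_M - (37q_M + 3q_M²). Setting ∂π_M/∂q_M = 0: 71 - 10q_M - 2(q_E) = 0.
Ember's first-order condition: 88 - 10q_E - 2(q_M) = 0.
So q_M = (71 - 2q_E)/10 and q_E = (88 - 2q_M)/10.
Substituting one into the other gives q_M = 89/16 and q_E = 123/16.
Total output Q = 53/4, so price P = 108 - 2·(53/4) = 163/2.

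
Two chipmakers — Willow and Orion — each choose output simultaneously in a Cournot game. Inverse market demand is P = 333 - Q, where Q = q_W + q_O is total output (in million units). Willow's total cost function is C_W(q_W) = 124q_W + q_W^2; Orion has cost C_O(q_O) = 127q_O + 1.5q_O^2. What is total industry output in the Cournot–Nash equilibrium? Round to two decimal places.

76.53

Willow's profit: π_W = (333 - Q)q_W - (124q_W + q_W²). Setting ∂π_W/∂q_W = 0: 209 - 4q_W - (q_O) = 0.
Orion's first-order condition: 206 - 5q_O - (q_W) = 0.
Rearranging gives the reaction functions q_W = (209 - q_O)/4 and q_O = (206 - q_W)/5.
Substituting one into the other gives q_W = 839/19 and q_O = 615/19.
Total output Q = 839/19 + 615/19 = 1454/19.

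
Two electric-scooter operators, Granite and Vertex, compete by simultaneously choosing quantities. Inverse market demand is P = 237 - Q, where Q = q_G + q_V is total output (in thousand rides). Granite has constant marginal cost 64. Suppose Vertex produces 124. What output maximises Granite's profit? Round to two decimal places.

24.50

With the rival's output fixed at 124, Granite's profit is π_G = (237 - 124 - q_G)q_G - (64q_G) = (113 - q_G)q_G - (64q_G).
∂π_G/∂q_G = 49 - 2q_G = 0, so q_G = 49/2.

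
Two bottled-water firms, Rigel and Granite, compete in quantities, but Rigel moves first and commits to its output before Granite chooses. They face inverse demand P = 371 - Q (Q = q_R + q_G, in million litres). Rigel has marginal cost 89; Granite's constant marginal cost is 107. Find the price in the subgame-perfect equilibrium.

164

Solve by backward induction. Given q_R, the follower Granite maximises π_G = (371 - q_R - q_G)q_G - 107q_G.
∂π_G/∂q_G = 264 - q_R - 2q_G = 0 gives the reaction function q_G = (264 - q_R)/2.
Rigel substitutes q_G(q_R) into its own profit: π_R = q_R(371 - q_R - (264 - q_R)/2) - 89q_R = (239 - (1/2)q_R)q_R - 89q_R.
Maximising: ∂π_R/∂q_R = 150 - q_R = 0, giving q_R = 150.
Then q_G = (264 - 150)/2 = 57.
Total output Q = 207, so price P = 371 - 207 = 164.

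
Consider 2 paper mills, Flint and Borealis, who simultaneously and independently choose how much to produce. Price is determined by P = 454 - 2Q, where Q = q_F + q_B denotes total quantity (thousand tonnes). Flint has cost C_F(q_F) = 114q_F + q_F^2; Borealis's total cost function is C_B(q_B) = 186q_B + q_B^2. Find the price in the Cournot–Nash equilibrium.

302

Flint's profit: π_F = (454 - 2Q)q_F - (114q_F + q_F²). Setting ∂π_F/∂q_F = 0: 340 - 6q_F - 2(q_B) = 0.
Borealis's profit: π_B = (454 - 2Q)q_B - (186q_B + q_B²). Setting ∂π_B/∂q_B = 0: 268 - 6q_B - 2(q_F) = 0.
So q_F = (340 - 2q_B)/6 and q_B = (268 - 2q_F)/6.
Substituting one into the other gives q_F = 47 and q_B = 29.
Total output Q = 76, so price P = 454 - 2·76 = 302.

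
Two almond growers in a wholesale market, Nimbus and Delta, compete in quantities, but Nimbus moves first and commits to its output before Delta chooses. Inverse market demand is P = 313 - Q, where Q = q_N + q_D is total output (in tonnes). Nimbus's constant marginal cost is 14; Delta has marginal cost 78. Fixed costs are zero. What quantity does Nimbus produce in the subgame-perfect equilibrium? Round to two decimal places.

The follower Delta best-responds to any q_N: π_D = (313 - Q)q_D - 78q_D.
Setting the follower's marginal profit to zero, 235 - q_N - 2q_D = 0, i.e. q_D = (235 - q_N)/2.
Nimbus substitutes q_D(q_N) into its own profit: π_N = q_N(313 - q_N - (235 - q_N)/2) - 14q_N = (391/2 - (1/2)q_N)q_N - 14q_N.
Maximising: ∂π_N/∂q_N = 363/2 - q_N = 0, giving q_N = 363/2.
Then q_D = (235 - 363/2)/2 = 107/4.

181.50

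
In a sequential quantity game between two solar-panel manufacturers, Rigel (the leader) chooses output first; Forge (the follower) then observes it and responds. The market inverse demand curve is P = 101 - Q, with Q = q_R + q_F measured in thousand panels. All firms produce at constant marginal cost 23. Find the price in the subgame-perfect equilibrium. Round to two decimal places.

The follower Forge best-responds to any q_R: π_F = (101 - Q)q_F - 23q_F.
∂π_F/∂q_F = 78 - q_R - 2q_F = 0 gives the reaction function q_F = (78 - q_R)/2.
The leader anticipates this reaction. Substituting into P = 101 - Q gives P = 62 - (1/2)q_R, so π_R = (62 - (1/2)q_R)q_R - 23q_R.
The leader's first-order condition 39 - q_R = 0 yields q_R = 39.
Then q_F = (78 - 39)/2 = 39/2.
Total output Q = 117/2, so price P = 101 - 117/2 = 85/2.

42.50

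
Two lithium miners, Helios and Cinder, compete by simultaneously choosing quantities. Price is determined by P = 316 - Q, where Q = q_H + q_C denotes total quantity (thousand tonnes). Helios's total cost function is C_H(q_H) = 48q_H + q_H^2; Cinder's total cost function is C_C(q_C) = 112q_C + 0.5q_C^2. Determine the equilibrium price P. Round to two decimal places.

Helios's profit: π_H = (316 - Q)q_H - (48q_H + q_H²). Setting ∂π_H/∂q_H = 0: 268 - 4q_H - (q_C) = 0.
Cinder's profit: π_C = (316 - Q)q_C - (112q_C + (1/2)q_C²). Setting ∂π_C/∂q_C = 0: 204 - 3q_C - (q_H) = 0.
Rearranging gives the reaction functions q_H = (268 - q_C)/4 and q_C = (204 - q_H)/3.
Solving the pair: q_H = 600/11, q_C = 548/11.
Total output Q = 1148/11, so price P = 316 - 1148/11 = 211.6364.

211.64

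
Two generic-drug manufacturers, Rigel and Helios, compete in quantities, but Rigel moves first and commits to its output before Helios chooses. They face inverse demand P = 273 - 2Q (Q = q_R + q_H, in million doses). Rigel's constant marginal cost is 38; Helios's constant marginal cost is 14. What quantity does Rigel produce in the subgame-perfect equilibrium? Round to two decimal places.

52.75

The follower Helios best-responds to any q_R: π_H = (273 - 2Q)q_H - 14q_H.
Setting the follower's marginal profit to zero, 259 - 2q_R - 4q_H = 0, i.e. q_H = (259 - 2q_R)/4.
Rigel substitutes q_H(q_R) into its own profit: π_R = q_R(273 - 2q_R - (259 - 2q_R)/2) - 38q_R = (287/2 - q_R)q_R - 38q_R.
Maximising: ∂π_R/∂q_R = 211/2 - 2q_R = 0, giving q_R = 211/4.
Then q_H = (259 - 2·(211/4))/4 = 307/8.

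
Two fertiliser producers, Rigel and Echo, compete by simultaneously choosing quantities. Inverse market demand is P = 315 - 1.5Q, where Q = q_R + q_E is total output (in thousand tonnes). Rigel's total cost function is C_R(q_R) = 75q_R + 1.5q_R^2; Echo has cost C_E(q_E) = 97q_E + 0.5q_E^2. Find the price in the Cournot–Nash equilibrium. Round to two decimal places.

205.97

Rigel's profit: π_R = (315 - 1.5Q)q_R - (75q_R + (3/2)q_R²). Setting ∂π_R/∂q_R = 0: 240 - 6q_R - (3/2)(q_E) = 0.
Echo's first-order condition: 218 - 4q_E - (3/2)(q_R) = 0.
Best responses: q_R = (240 - (3/2)q_E)/6, q_E = (218 - (3/2)q_R)/4.
Substituting one into the other gives q_R = 844/29 and q_E = 1264/29.
Total output Q = 72.6897, so price P = 315 - (3/2)·72.6897 = 205.9655.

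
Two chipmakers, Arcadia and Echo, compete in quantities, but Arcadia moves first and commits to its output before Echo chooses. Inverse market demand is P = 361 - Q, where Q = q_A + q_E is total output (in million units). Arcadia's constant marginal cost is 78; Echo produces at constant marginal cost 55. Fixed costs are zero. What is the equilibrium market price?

Solve by backward induction. Given q_A, the follower Echo maximises π_E = (361 - q_A - q_E)q_E - 55q_E.
Setting the follower's marginal profit to zero, 306 - q_A - 2q_E = 0, i.e. q_E = (306 - q_A)/2.
The leader anticipates this reaction. Substituting into P = 361 - Q gives P = 208 - (1/2)q_A, so π_A = (208 - (1/2)q_A)q_A - 78q_A.
The leader's first-order condition 130 - q_A = 0 yields q_A = 130.
Then q_E = (306 - 130)/2 = 88.
Total output Q = 218, so price P = 361 - 218 = 143.

143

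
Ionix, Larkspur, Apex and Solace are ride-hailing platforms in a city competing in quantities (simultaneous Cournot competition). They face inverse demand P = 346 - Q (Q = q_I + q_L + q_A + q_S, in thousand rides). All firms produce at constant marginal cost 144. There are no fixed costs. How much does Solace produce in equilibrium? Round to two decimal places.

Each firm earns π_i = (346 - Q)q_i - 144q_i.
First-order condition (treating rivals' output as given): 202 - 2q_i - Σ_{j≠i} q_j = 0.
By symmetry each firm produces the same amount; substituting Σ_{j≠i} q_j = 3q_i yields q_i = 202/5.

40.40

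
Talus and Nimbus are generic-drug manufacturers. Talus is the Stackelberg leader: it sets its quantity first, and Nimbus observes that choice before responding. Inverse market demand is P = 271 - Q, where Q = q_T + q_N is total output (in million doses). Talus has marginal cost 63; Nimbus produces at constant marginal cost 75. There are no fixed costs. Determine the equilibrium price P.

118

Solve by backward induction. Given q_T, the follower Nimbus maximises π_N = (271 - q_T - q_N)q_N - 75q_N.
Follower FOC: 196 - q_T - 2q_N = 0, so q_N(q_T) = (196 - q_T)/2.
The leader anticipates this reaction. Substituting into P = 271 - Q gives P = 173 - (1/2)q_T, so π_T = (173 - (1/2)q_T)q_T - 63q_T.
Maximising: ∂π_T/∂q_T = 110 - q_T = 0, giving q_T = 110.
Then q_N = (196 - 110)/2 = 43.
Total output Q = 153, so price P = 271 - 153 = 118.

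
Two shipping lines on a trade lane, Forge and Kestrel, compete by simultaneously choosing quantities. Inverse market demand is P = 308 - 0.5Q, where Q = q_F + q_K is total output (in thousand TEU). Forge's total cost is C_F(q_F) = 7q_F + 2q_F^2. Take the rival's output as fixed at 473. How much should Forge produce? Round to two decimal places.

12.90

With the rival's output fixed at 473, Forge's profit is π_F = (308 - (1/2)·473 - (1/2)q_F)q_F - (7q_F + 2q_F²) = (143/2 - (1/2)q_F)q_F - (7q_F + 2q_F²).
∂π_F/∂q_F = 129/2 - 5q_F = 0, so q_F = 129/10.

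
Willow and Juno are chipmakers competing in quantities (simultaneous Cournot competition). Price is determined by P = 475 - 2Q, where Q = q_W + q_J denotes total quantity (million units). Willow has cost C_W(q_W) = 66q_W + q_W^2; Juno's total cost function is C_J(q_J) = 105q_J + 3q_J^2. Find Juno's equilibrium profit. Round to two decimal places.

3133.93

Willow's profit: π_W = (475 - 2Q)q_W - (66q_W + q_W²). Setting ∂π_W/∂q_W = 0: 409 - 6q_W - 2(q_J) = 0.
Juno's first-order condition: 370 - 10q_J - 2(q_W) = 0.
Best responses: q_W = (409 - 2q_J)/6, q_J = (370 - 2q_W)/10.
Substituting one into the other gives q_W = 1675/28 and q_J = 701/28.
Price P = 475 - 2·(594/7) = 305.2857.
Juno's profit: 305.2857·(701/28) - 105·(701/28) - 3(701/28)² = 3133.9349.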